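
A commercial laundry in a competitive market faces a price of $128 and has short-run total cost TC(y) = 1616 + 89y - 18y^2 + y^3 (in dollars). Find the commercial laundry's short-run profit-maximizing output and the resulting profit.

AVC = 89 - 18y + y^2 has its minimum $8 at y = 9; price $128 clears that bar, so the firm operates.
MC = 89 - 36y + 3y^2. Setting P = MC and taking the root on the rising branch gives y* = 13.
TR = 128·13 = 1664. TC = 1616 + 312 = 1928. Profit = 1664 − 1928 = -$264.
Shutting down would mean losing the fixed cost of $1616, so operating at a loss of $264 is better by $1352.

Profit = -$264 at y = 13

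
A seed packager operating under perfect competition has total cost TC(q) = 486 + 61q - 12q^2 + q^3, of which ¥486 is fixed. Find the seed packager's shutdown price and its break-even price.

Shutdown price = min AVC. AVC = 61 - 12q + q^2, with vertex at q = 6 and minimum ¥25.
ATC = 486/q + 61 - 12q + q^2. Setting dATC/dq = −486/q^2 − 12 + 2q = 0 gives q = 9 (since 2·9^3 − 12·9^2 = 486).
min ATC = 486/9 + 61 − 12·9 + 9^2 = ¥88. That is the break-even price.
For ¥25 ≤ P < ¥88 the firm produces at a loss; below ¥25 it shuts down.

Shutdown price = ¥25; break-even price = ¥88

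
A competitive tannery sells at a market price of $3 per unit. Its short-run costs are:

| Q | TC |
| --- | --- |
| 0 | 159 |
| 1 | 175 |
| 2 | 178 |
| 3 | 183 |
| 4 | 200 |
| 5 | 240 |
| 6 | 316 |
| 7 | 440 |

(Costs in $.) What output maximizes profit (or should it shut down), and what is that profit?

Q = 0 (shut down); profit = -$159

Tabulate TR − TC: Q=0: -159; Q=1: -172; Q=2: -172; Q=3: -174; Q=4: -188; Q=5: -225; Q=6: -298; Q=7: -419.
Profit is highest at Q = 0. Equivalently, the lowest AVC in the table is 24/3 ≈ $8 at Q = 3, and P = $3 falls below it — price never covers variable cost, so the firm shuts down and loses only its fixed cost.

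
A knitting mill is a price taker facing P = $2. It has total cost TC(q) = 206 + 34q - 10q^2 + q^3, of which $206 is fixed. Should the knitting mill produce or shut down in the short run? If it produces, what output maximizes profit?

Shut down

Variable cost is VC = 34q - 10q^2 + q^3, so AVC = VC/q = 34 - 10q + q^2 and MC = dTC/dq = 34 - 20q + 3q^2.
The AVC parabola has its vertex at q = 10/2 = 5, where AVC = 34 - 10·5 + 5^2 = $9.
Since P = $2 < min AVC = $9, price fails to cover variable cost at any output.
The firm minimizes its loss by shutting down and losing only its fixed cost of $206.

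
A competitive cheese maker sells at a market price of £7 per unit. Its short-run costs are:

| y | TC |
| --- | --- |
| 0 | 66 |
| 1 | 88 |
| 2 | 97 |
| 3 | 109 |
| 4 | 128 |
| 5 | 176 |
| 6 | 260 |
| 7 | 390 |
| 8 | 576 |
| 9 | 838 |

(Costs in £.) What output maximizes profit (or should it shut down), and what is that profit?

y = 0 (shut down); profit = -£66

Compute π = P·y − TC at each output: y=0: -66; y=1: -81; y=2: -83; y=3: -88; y=4: -100; y=5: -141; y=6: -218; y=7: -341; y=8: -520; y=9: -775.
Profit is highest at y = 0. Equivalently, the lowest AVC in the table is 43/3 ≈ £14.33 at y = 3, and P = £7 falls below it — price never covers variable cost, so the firm shuts down and loses only its fixed cost.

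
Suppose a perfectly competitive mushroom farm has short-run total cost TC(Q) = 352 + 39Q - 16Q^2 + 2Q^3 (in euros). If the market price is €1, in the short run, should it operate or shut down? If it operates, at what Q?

Variable cost is VC = 39Q - 16Q^2 + 2Q^3, so AVC = VC/Q = 39 - 16Q + 2Q^2 and MC = dTC/dQ = 39 - 32Q + 6Q^2.
The AVC parabola has its vertex at Q = 16/4 = 4, where AVC = 39 - 16·4 + 2·4^2 = €7.
With P < min AVC (€1 < €7), every unit sold adds to the loss.
Best response: produce nothing and absorb the €352 fixed cost.

Shut down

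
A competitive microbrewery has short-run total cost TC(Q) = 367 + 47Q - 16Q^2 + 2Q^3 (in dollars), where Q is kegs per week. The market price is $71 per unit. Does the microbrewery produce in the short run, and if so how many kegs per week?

Strip out fixed cost: VC = 47Q - 16Q^2 + 2Q^3. Then AVC = 47 - 16Q + 2Q^2 and MC = 47 - 32Q + 6Q^2.
AVC hits its minimum where MC = AVC, at Q = 4, giving min AVC = 47 - 16·4 + 2·4^2 = $15.
Because $71 ≥ $15, revenue can cover variable cost; the firm operates.
Solving P = MC: -24 - 32Q + 6Q^2 = 0 ⇒ Q = -2/3 or 6. On the upward-sloping branch, Q* = 6.
Check: AVC at Q = 6 is $23 ≤ P, so revenue covers variable cost.
Profit = P·Q − TC = 71·6 − 505 = -$79, a loss, but smaller than the $367 fixed cost the firm would lose by shutting down.

Produce at Q = 6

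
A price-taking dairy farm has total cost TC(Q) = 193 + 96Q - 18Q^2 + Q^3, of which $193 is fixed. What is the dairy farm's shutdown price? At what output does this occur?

$15 per unit, at Q = 9

The shutdown price is the minimum of AVC. VC = 96Q - 18Q^2 + Q^3, so AVC = 96 - 18Q + Q^2.
At the minimum of AVC, MC = AVC. MC = 96 - 36Q + 3Q^2; setting MC = AVC gives 2Q^2 - 18Q = 0, so Q = 9. min AVC = 15.
The firm shuts down for any P below $15.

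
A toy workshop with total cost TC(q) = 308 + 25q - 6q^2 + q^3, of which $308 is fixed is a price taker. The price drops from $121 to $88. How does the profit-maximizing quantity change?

AVC = 25 - 6q + q^2, minimized at q = 3 where min AVC = $16. MC = 25 - 12q + 3q^2.
With P = $121 above the shutdown price, P = MC gives q = 8.
At P = $88 ≥ min AVC, set P = MC: q = 7. The firm stays open but cuts output.

Output falls from 8 to 7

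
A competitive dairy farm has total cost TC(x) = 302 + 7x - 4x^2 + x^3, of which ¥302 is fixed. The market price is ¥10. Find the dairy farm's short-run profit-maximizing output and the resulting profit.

Profit = -¥284 at x = 3

AVC = 7 - 4x + x^2 has its minimum ¥3 at x = 2; price ¥10 clears that bar, so the firm operates.
With MC = 7 - 8x + 3x^2, P = MC on the upward-sloping part at x* = 3.
TR = 10·3 = 30. TC = 302 + 12 = 314. Profit = 30 − 314 = -¥284.
That loss of ¥284 beats the ¥302 the firm would lose by shutting down; producing recovers ¥18 of fixed cost.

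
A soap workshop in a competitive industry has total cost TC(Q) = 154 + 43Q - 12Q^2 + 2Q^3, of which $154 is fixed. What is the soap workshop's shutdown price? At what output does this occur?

Short-run supply begins at min AVC. From VC = 43Q - 12Q^2 + 2Q^3, AVC = 43 - 12Q + 2Q^2.
dAVC/dQ = -12 + 4Q = 0 gives Q = 3. min AVC = 43 - 12·3 + 2·3^2 = 25.
For P < $25 the firm produces nothing.

$25 per unit, at Q = 3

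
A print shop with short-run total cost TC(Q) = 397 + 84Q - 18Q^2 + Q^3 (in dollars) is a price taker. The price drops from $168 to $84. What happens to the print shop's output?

Output falls from 14 to 12

AVC = 84 - 18Q + Q^2, minimized at Q = 9 where min AVC = $3. MC = 84 - 36Q + 3Q^2.
At P = $168 ≥ min AVC, set P = MC on the rising branch: Q = 14.
At P = $84 ≥ min AVC, set P = MC: Q = 12. The firm stays open but cuts output.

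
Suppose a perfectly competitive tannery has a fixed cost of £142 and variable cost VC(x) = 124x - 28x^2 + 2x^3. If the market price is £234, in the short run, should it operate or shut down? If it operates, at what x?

Variable cost is VC = 124x - 28x^2 + 2x^3, so AVC = VC/x = 124 - 28x + 2x^2 and MC = dTC/dx = 124 - 56x + 6x^2.
AVC hits its minimum where MC = AVC, at x = 7, giving min AVC = 124 - 28·7 + 2·7^2 = £26.
P = £234 exceeds min AVC = £26, so the firm stays open.
P = MC gives -110 - 56x + 6x^2 = 0, with roots -5/3 and 11. Take the larger (rising MC): x* = 11.
Check: AVC at x = 11 is £58 ≤ P, so revenue covers variable cost.
Profit = P·x − TC = 234·11 − 780 = £1794.

Produce at x = 11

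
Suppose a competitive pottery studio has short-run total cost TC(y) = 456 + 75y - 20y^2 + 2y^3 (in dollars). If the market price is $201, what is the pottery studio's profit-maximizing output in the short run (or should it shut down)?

From TC, MC = TC'(y) = 75 - 40y + 6y^2 and AVC = VC/y = 75 - 20y + 2y^2.
The AVC parabola has its vertex at y = 20/4 = 5, where AVC = 75 - 20·5 + 2·5^2 = $25.
Since P = $201 ≥ min AVC = $25, price covers variable cost and the firm should produce.
Set P = MC: 201 = 75 - 40y + 6y^2 → -126 - 40y + 6y^2 = 0. The roots are y = -7/3 and y = 9; the profit-maximizing output is on the rising part of MC, so y* = 9.
Check: AVC at y = 9 is $57 ≤ P, so revenue covers variable cost.
Profit = P·y − TC = 201·9 − 969 = $840.

Produce at y = 9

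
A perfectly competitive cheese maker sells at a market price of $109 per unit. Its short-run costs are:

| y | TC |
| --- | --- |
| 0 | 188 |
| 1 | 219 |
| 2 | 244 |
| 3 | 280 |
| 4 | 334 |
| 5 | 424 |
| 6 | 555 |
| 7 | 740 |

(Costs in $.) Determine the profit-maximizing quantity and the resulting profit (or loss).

Tabulate TR − TC: y=0: -188; y=1: -110; y=2: -26; y=3: 47; y=4: 102; y=5: 121; y=6: 99; y=7: 23.
Profit is maximized at y = 5. AVC there is 236/5 = $47.20 ≤ P, so producing beats shutting down (which would give -$188).

y = 5; profit = $121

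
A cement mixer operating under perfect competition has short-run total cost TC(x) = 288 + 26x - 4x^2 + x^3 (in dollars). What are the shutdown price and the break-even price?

Shutdown price = $22; break-even price = $86

AVC = 26 - 4x + x^2; minimized at x = 2, giving min AVC = $22. That is the shutdown price.
ATC = 288/x + 26 - 4x + x^2. Setting dATC/dx = −288/x^2 − 4 + 2x = 0 gives x = 6 (since 2·6^3 − 4·6^2 = 288).
min ATC = 288/6 + 26 − 4·6 + 6^2 = $86. That is the break-even price.
For $22 ≤ P < $86 the firm produces at a loss; below $22 it shuts down.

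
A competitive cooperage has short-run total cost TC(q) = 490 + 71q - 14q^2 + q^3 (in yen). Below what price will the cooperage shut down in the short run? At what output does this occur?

The shutdown price is the minimum of AVC. VC = 71q - 14q^2 + q^3, so AVC = 71 - 14q + q^2.
At the minimum of AVC, MC = AVC. MC = 71 - 28q + 3q^2; setting MC = AVC gives 2q^2 - 14q = 0, so q = 7. min AVC = 22.
The firm shuts down for any P below ¥22.

¥22 per unit, at q = 7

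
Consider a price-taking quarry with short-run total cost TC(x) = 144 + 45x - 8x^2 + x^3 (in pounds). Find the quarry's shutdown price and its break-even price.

Shutdown price = min AVC. AVC = 45 - 8x + x^2, with vertex at x = 4 and minimum £29.
ATC = 144/x + 45 - 8x + x^2. Setting dATC/dx = −144/x^2 − 8 + 2x = 0 gives x = 6 (since 2·6^3 − 8·6^2 = 144).
min ATC = 144/6 + 45 − 8·6 + 6^2 = £57. That is the break-even price.
Between these two prices the firm operates at a loss; above £57 it earns a profit.

Shutdown price = £29; break-even price = £57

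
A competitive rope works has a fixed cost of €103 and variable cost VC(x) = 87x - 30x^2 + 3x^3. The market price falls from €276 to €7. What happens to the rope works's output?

Output falls from 9 to 0 (the firm shuts down)

AVC = 87 - 30x + 3x^2, minimized at x = 5 where min AVC = €12. MC = 87 - 60x + 9x^2.
With P = €276 above the shutdown price, P = MC gives x = 9.
At P = €7 < min AVC = €12, price no longer covers variable cost at any output, so the firm shuts down: x = 0.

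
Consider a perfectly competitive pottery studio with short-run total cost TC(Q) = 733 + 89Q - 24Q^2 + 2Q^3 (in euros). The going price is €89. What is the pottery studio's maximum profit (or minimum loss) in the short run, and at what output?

AVC = 89 - 24Q + 2Q^2 has its minimum €17 at Q = 6; price €89 clears that bar, so the firm operates.
With MC = 89 - 48Q + 6Q^2, P = MC on the upward-sloping part at Q* = 8.
TR = 89·8 = 712. TC = 733 + 200 = 933. Profit = 712 − 933 = -€221.
By producing, the firm covers all variable cost plus €512 of fixed cost; shutting down would lose the full €733.

Profit = -€221 at Q = 8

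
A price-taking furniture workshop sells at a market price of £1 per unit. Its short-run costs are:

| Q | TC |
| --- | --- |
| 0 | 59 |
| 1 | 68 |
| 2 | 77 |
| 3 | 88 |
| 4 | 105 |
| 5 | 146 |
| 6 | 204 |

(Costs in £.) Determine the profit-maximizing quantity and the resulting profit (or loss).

Compute π = P·Q − TC at each output: Q=0: -59; Q=1: -67; Q=2: -75; Q=3: -85; Q=4: -101; Q=5: -141; Q=6: -198.
Profit is highest at Q = 0. Equivalently, the lowest AVC in the table is 9/1 ≈ £9 at Q = 1, and P = £1 falls below it — price never covers variable cost, so the firm shuts down and loses only its fixed cost.

Q = 0 (shut down); profit = -£59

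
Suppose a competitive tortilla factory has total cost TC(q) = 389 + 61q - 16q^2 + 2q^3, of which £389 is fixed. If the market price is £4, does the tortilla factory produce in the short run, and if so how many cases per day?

From TC, MC = TC'(q) = 61 - 32q + 6q^2 and AVC = VC/q = 61 - 16q + 2q^2.
AVC hits its minimum where MC = AVC, at q = 4, giving min AVC = 61 - 16·4 + 2·4^2 = £29.
P = £4 lies below min AVC = £29; no output level covers variable cost.
Best response: produce nothing and absorb the £389 fixed cost.

Shut down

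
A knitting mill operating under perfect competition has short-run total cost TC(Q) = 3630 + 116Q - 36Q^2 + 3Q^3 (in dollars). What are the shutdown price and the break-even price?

Shutdown price = $8; break-even price = $413

Shutdown price = min AVC. AVC = 116 - 36Q + 3Q^2, with vertex at Q = 6 and minimum $8.
ATC = 3630/Q + 116 - 36Q + 3Q^2. Setting dATC/dQ = −3630/Q^2 − 36 + 6Q = 0 gives Q = 11 (since 6·11^3 − 36·11^2 = 3630).
min ATC = 3630/11 + 116 − 36·11 + 3·11^2 = $413. That is the break-even price.
Between these two prices the firm operates at a loss; above $413 it earns a profit.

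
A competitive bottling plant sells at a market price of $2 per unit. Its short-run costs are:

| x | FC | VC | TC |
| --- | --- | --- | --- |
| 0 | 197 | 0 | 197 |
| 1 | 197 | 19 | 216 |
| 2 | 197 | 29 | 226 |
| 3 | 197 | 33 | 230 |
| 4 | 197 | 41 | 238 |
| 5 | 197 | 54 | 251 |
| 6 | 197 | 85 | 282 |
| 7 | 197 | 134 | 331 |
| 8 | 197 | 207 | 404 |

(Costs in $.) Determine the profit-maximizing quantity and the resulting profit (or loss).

x = 0 (shut down); profit = -$197

Compute π = P·x − TC at each output: x=0: -197; x=1: -214; x=2: -222; x=3: -224; x=4: -230; x=5: -241; x=6: -270; x=7: -317; x=8: -388.
Profit is highest at x = 0. Equivalently, the lowest AVC in the table is 41/4 ≈ $10.25 at x = 4, and P = $2 falls below it — price never covers variable cost, so the firm shuts down and loses only its fixed cost.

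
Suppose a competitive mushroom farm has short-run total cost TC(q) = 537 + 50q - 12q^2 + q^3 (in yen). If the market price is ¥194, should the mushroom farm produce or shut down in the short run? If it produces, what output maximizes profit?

Strip out fixed cost: VC = 50q - 12q^2 + q^3. Then AVC = 50 - 12q + q^2 and MC = 50 - 24q + 3q^2.
The AVC parabola has its vertex at q = 12/2 = 6, where AVC = 50 - 12·6 + 6^2 = ¥14.
Since P = ¥194 ≥ min AVC = ¥14, price covers variable cost and the firm should produce.
P = MC gives -144 - 24q + 3q^2 = 0, with roots -4 and 12. Take the larger (rising MC): q* = 12.
Check: AVC at q = 12 is ¥50 ≤ P, so revenue covers variable cost.
Profit = P·q − TC = 194·12 − 1137 = ¥1191.

Produce at q = 12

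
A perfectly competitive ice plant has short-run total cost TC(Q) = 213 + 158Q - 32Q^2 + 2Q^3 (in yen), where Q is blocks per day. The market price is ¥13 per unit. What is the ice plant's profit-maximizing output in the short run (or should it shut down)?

Shut down

From TC, MC = TC'(Q) = 158 - 64Q + 6Q^2 and AVC = VC/Q = 158 - 32Q + 2Q^2.
The AVC parabola has its vertex at Q = 32/4 = 8, where AVC = 158 - 32·8 + 2·8^2 = ¥30.
With P < min AVC (¥13 < ¥30), every unit sold adds to the loss.
Best response: produce nothing and absorb the ¥213 fixed cost.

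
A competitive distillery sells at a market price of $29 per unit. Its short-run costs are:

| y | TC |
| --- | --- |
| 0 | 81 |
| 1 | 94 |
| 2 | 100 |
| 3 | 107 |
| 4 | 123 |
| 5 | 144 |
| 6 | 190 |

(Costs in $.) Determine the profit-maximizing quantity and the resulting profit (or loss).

y = 5; profit = $1

Compute π = P·y − TC at each output: y=0: -81; y=1: -65; y=2: -42; y=3: -20; y=4: -7; y=5: 1; y=6: -16.
Profit is maximized at y = 5. AVC there is 63/5 = $12.60 ≤ P, so producing beats shutting down (which would give -$81).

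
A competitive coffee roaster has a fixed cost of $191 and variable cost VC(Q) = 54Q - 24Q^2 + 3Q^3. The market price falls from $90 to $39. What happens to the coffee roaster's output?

MC = 54 - 48Q + 9Q^2; the shutdown threshold is min AVC = $6 (at Q = 4).
With P = $90 above the shutdown price, P = MC gives Q = 6.
At P = $39 ≥ min AVC, set P = MC: Q = 5. The firm stays open but cuts output.

Output falls from 6 to 5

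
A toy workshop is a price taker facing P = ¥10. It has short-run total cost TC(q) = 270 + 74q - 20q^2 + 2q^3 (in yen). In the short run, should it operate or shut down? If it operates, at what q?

Shut down

Variable cost is VC = 74q - 20q^2 + 2q^3, so AVC = VC/q = 74 - 20q + 2q^2 and MC = dTC/dq = 74 - 40q + 6q^2.
The AVC parabola has its vertex at q = 20/4 = 5, where AVC = 74 - 20·5 + 2·5^2 = ¥24.
With P < min AVC (¥10 < ¥24), every unit sold adds to the loss.
Best response: produce nothing and absorb the ¥270 fixed cost.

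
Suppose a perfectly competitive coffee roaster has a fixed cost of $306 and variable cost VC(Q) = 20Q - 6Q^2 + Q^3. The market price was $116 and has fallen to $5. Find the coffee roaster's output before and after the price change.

Output falls from 8 to 0 (the firm shuts down)

AVC = 20 - 6Q + Q^2, minimized at Q = 3 where min AVC = $11. MC = 20 - 12Q + 3Q^2.
At P = $116 ≥ min AVC, set P = MC on the rising branch: Q = 8.
At P = $5 < min AVC = $11, price no longer covers variable cost at any output, so the firm shuts down: Q = 0.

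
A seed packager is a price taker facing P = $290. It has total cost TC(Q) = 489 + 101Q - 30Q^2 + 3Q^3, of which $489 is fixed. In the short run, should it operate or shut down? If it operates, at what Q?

Produce at Q = 9

From TC, MC = TC'(Q) = 101 - 60Q + 9Q^2 and AVC = VC/Q = 101 - 30Q + 3Q^2.
The AVC parabola has its vertex at Q = 30/6 = 5, where AVC = 101 - 30·5 + 3·5^2 = $26.
Since P = $290 ≥ min AVC = $26, price covers variable cost and the firm should produce.
Set P = MC: 290 = 101 - 60Q + 9Q^2 → -189 - 60Q + 9Q^2 = 0. The roots are Q = -7/3 and Q = 9; the profit-maximizing output is on the rising part of MC, so Q* = 9.
Check: AVC at Q = 9 is $74 ≤ P, so revenue covers variable cost.
Profit = P·Q − TC = 290·9 − 1155 = $1455.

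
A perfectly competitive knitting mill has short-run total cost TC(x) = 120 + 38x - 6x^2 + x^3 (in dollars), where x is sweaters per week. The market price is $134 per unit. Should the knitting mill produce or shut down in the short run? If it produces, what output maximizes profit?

Strip out fixed cost: VC = 38x - 6x^2 + x^3. Then AVC = 38 - 6x + x^2 and MC = 38 - 12x + 3x^2.
AVC hits its minimum where MC = AVC, at x = 3, giving min AVC = 38 - 6·3 + 3^2 = $29.
P = $134 exceeds min AVC = $29, so the firm stays open.
Solving P = MC: -96 - 12x + 3x^2 = 0 ⇒ x = -4 or 8. On the upward-sloping branch, x* = 8.
Check: AVC at x = 8 is $54 ≤ P, so revenue covers variable cost.
Profit = P·x − TC = 134·8 − 552 = $520.

Produce at x = 8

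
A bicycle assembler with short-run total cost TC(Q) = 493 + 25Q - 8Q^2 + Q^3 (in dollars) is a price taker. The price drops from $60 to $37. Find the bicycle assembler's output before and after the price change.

MC = 25 - 16Q + 3Q^2; the shutdown threshold is min AVC = $9 (at Q = 4).
With P = $60 above the shutdown price, P = MC gives Q = 7.
At P = $37 ≥ min AVC, set P = MC: Q = 6. The firm stays open but cuts output.

Output falls from 7 to 6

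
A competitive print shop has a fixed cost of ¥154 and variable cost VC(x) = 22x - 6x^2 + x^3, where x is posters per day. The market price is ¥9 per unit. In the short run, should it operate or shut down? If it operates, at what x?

Shut down

Variable cost is VC = 22x - 6x^2 + x^3, so AVC = VC/x = 22 - 6x + x^2 and MC = dTC/dx = 22 - 12x + 3x^2.
AVC hits its minimum where MC = AVC, at x = 3, giving min AVC = 22 - 6·3 + 3^2 = ¥13.
With P < min AVC (¥9 < ¥13), every unit sold adds to the loss.
Shutting down limits the loss to fixed cost, ¥154.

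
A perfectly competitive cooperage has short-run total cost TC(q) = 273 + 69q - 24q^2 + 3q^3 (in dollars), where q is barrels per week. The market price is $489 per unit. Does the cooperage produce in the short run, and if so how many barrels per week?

From TC, MC = TC'(q) = 69 - 48q + 9q^2 and AVC = VC/q = 69 - 24q + 3q^2.
AVC hits its minimum where MC = AVC, at q = 4, giving min AVC = 69 - 24·4 + 3·4^2 = $21.
Because $489 ≥ $21, revenue can cover variable cost; the firm operates.
Solving P = MC: -420 - 48q + 9q^2 = 0 ⇒ q = -14/3 or 10. On the upward-sloping branch, q* = 10.
Check: AVC at q = 10 is $129 ≤ P, so revenue covers variable cost.
Profit = P·q − TC = 489·10 − 1563 = $3327.

Produce at q = 10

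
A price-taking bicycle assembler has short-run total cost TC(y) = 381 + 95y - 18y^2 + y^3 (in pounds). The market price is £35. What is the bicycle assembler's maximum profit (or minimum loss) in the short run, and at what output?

Profit = -£181 at y = 10

AVC = 95 - 18y + y^2 has its minimum £14 at y = 9; price £35 clears that bar, so the firm operates.
With MC = 95 - 36y + 3y^2, P = MC on the upward-sloping part at y* = 10.
TR = 35·10 = 350. TC = 381 + 150 = 531. Profit = 350 − 531 = -£181.
By producing, the firm covers all variable cost plus £200 of fixed cost; shutting down would lose the full £381.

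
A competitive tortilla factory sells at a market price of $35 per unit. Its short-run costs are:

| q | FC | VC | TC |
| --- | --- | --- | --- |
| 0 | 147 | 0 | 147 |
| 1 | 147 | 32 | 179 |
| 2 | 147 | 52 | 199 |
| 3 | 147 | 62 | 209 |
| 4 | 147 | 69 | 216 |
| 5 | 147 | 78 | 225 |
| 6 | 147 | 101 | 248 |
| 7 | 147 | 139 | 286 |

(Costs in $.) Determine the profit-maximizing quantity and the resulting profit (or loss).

Compute π = P·q − TC at each output: q=0: -147; q=1: -144; q=2: -129; q=3: -104; q=4: -76; q=5: -50; q=6: -38; q=7: -41.
Profit is maximized at q = 6. AVC there is 101/6 = $16.83 ≤ P, so producing beats shutting down (which would give -$147).

q = 6; profit = -$38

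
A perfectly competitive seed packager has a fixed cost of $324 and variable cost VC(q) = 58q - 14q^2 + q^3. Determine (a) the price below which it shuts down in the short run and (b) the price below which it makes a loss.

Shutdown price = min AVC. AVC = 58 - 14q + q^2, with vertex at q = 7 and minimum $9.
ATC = 324/q + 58 - 14q + q^2. Setting dATC/dq = −324/q^2 − 14 + 2q = 0 gives q = 9 (since 2·9^3 − 14·9^2 = 324).
min ATC = 324/9 + 58 − 14·9 + 9^2 = $49. That is the break-even price.
Between these two prices the firm operates at a loss; above $49 it earns a profit.

Shutdown price = $9; break-even price = $49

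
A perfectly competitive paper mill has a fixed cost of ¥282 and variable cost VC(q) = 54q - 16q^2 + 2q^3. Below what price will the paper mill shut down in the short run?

¥22 per unit

Short-run supply begins at min AVC. From VC = 54q - 16q^2 + 2q^3, AVC = 54 - 16q + 2q^2.
dAVC/dq = -16 + 4q = 0 gives q = 4. min AVC = 54 - 16·4 + 2·4^2 = 22.
The firm shuts down for any P below ¥22.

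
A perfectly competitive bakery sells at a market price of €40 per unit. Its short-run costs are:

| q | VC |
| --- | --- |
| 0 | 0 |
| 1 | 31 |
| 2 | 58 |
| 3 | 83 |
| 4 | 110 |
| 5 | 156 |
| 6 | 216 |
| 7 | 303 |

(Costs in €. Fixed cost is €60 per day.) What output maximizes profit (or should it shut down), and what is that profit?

q = 4; profit = -€10

Profit at each row (π = 40q − TC): q=0: -60; q=1: -51; q=2: -38; q=3: -23; q=4: -10; q=5: -16; q=6: -36; q=7: -83.
Profit is maximized at q = 4. AVC there is 110/4 = €27.50 ≤ P, so producing beats shutting down (which would give -€60).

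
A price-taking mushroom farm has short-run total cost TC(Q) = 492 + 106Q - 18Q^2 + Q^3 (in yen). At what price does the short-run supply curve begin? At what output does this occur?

¥25 per unit, at Q = 9

Short-run supply begins at min AVC. From VC = 106Q - 18Q^2 + Q^3, AVC = 106 - 18Q + Q^2.
dAVC/dQ = -18 + 2Q = 0 gives Q = 9. min AVC = 106 - 18·9 + 9^2 = 25.
The firm shuts down for any P below ¥25.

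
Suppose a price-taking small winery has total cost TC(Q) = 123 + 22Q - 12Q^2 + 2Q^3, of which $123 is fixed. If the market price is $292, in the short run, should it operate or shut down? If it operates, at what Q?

Variable cost is VC = 22Q - 12Q^2 + 2Q^3, so AVC = VC/Q = 22 - 12Q + 2Q^2 and MC = dTC/dQ = 22 - 24Q + 6Q^2.
AVC is minimized where dAVC/dQ = -12 + 4Q = 0, at Q = 3; min AVC = 22 - 12·3 + 2·3^2 = $4.
Since P = $292 ≥ min AVC = $4, price covers variable cost and the firm should produce.
P = MC gives -270 - 24Q + 6Q^2 = 0, with roots -5 and 9. Take the larger (rising MC): Q* = 9.
Check: AVC at Q = 9 is $76 ≤ P, so revenue covers variable cost.
Profit = P·Q − TC = 292·9 − 807 = $1821.

Produce at Q = 9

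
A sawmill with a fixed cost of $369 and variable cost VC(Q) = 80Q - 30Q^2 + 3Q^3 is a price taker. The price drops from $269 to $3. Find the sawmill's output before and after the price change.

Output falls from 9 to 0 (the firm shuts down)

AVC = 80 - 30Q + 3Q^2, minimized at Q = 5 where min AVC = $5. MC = 80 - 60Q + 9Q^2.
At P = $269 ≥ min AVC, set P = MC on the rising branch: Q = 9.
At P = $3 < min AVC = $5, price no longer covers variable cost at any output, so the firm shuts down: Q = 0.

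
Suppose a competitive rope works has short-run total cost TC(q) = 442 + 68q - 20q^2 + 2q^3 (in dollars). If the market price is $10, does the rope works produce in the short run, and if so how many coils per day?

Strip out fixed cost: VC = 68q - 20q^2 + 2q^3. Then AVC = 68 - 20q + 2q^2 and MC = 68 - 40q + 6q^2.
The AVC parabola has its vertex at q = 20/4 = 5, where AVC = 68 - 20·5 + 2·5^2 = $18.
Since P = $10 < min AVC = $18, price fails to cover variable cost at any output.
Best response: produce nothing and absorb the $442 fixed cost.

Shut down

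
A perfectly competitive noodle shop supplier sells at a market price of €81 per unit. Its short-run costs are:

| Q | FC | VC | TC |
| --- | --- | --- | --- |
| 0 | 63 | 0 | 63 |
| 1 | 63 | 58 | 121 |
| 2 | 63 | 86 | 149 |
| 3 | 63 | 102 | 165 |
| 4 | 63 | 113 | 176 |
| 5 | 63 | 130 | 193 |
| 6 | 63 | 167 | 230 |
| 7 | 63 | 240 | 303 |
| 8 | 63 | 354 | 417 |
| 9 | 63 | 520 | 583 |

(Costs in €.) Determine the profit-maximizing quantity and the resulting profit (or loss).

Q = 7; profit = €264

Compute π = P·Q − TC at each output: Q=0: -63; Q=1: -40; Q=2: 13; Q=3: 78; Q=4: 148; Q=5: 212; Q=6: 256; Q=7: 264; Q=8: 231; Q=9: 146.
Profit is maximized at Q = 7. AVC there is 240/7 = €34.29 ≤ P, so producing beats shutting down (which would give -€63).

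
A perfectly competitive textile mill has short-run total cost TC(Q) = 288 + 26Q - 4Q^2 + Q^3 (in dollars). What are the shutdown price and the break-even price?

Shutdown price = $22; break-even price = $86

AVC = 26 - 4Q + Q^2; minimized at Q = 2, giving min AVC = $22. That is the shutdown price.
ATC = 288/Q + 26 - 4Q + Q^2. Setting dATC/dQ = −288/Q^2 − 4 + 2Q = 0 gives Q = 6 (since 2·6^3 − 4·6^2 = 288).
min ATC = 288/6 + 26 − 4·6 + 6^2 = $86. That is the break-even price.
Between these two prices the firm operates at a loss; above $86 it earns a profit.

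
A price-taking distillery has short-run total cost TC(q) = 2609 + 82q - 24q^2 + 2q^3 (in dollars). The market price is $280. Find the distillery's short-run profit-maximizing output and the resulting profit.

AVC = 82 - 24q + 2q^2; min AVC = $10 at q = 6. Since P = $280 ≥ min AVC, the firm produces.
With MC = 82 - 48q + 6q^2, P = MC on the upward-sloping part at q* = 11.
TR = 280·11 = 3080. TC = 2609 + 660 = 3269. Profit = 3080 − 3269 = -$189.
By producing, the firm covers all variable cost plus $2420 of fixed cost; shutting down would lose the full $2609.

Profit = -$189 at q = 11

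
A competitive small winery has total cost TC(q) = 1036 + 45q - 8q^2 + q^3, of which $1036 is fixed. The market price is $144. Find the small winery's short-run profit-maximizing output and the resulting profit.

AVC = 45 - 8q + q^2; min AVC = $29 at q = 4. Since P = $144 ≥ min AVC, the firm produces.
MC = 45 - 16q + 3q^2. Setting P = MC and taking the root on the rising branch gives q* = 9.
TR = 144·9 = 1296. TC = 1036 + 486 = 1522. Profit = 1296 − 1522 = -$226.
By producing, the firm covers all variable cost plus $810 of fixed cost; shutting down would lose the full $1036.

Profit = -$226 at q = 9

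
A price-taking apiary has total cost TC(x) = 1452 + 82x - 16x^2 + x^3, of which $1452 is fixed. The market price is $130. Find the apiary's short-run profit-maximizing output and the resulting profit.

AVC = 82 - 16x + x^2 has its minimum $18 at x = 8; price $130 clears that bar, so the firm operates.
MC = 82 - 32x + 3x^2. Setting P = MC and taking the root on the rising branch gives x* = 12.
TR = 130·12 = 1560. TC = 1452 + 408 = 1860. Profit = 1560 − 1860 = -$300.
Shutting down would mean losing the fixed cost of $1452, so operating at a loss of $300 is better by $1152.

Profit = -$300 at x = 12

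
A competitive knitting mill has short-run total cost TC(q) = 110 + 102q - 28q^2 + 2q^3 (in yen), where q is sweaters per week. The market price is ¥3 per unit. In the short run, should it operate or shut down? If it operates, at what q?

Shut down

Strip out fixed cost: VC = 102q - 28q^2 + 2q^3. Then AVC = 102 - 28q + 2q^2 and MC = 102 - 56q + 6q^2.
AVC is minimized where dAVC/dq = -28 + 4q = 0, at q = 7; min AVC = 102 - 28·7 + 2·7^2 = ¥4.
P = ¥3 lies below min AVC = ¥4; no output level covers variable cost.
Shutting down limits the loss to fixed cost, ¥110.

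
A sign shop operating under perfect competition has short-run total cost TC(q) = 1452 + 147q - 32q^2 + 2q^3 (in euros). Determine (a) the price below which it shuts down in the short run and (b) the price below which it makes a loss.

Shutdown price = €19; break-even price = €169

Shutdown price = min AVC. AVC = 147 - 32q + 2q^2, with vertex at q = 8 and minimum €19.
ATC = 1452/q + 147 - 32q + 2q^2. Setting dATC/dq = −1452/q^2 − 32 + 4q = 0 gives q = 11 (since 4·11^3 − 32·11^2 = 1452).
min ATC = 1452/11 + 147 − 32·11 + 2·11^2 = €169. That is the break-even price.
Between these two prices the firm operates at a loss; above €169 it earns a profit.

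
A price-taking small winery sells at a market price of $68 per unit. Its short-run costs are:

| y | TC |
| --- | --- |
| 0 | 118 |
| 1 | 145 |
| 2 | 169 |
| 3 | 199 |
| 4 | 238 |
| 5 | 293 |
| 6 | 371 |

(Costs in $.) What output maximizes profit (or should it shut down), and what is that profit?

Profit at each row (π = 68y − TC): y=0: -118; y=1: -77; y=2: -33; y=3: 5; y=4: 34; y=5: 47; y=6: 37.
Profit is maximized at y = 5. AVC there is 175/5 = $35 ≤ P, so producing beats shutting down (which would give -$118).

y = 5; profit = $47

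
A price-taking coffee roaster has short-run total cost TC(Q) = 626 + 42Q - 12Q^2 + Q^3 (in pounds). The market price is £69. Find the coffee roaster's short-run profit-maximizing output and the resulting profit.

Profit = -£140 at Q = 9

AVC = 42 - 12Q + Q^2 has its minimum £6 at Q = 6; price £69 clears that bar, so the firm operates.
With MC = 42 - 24Q + 3Q^2, P = MC on the upward-sloping part at Q* = 9.
TR = 69·9 = 621. TC = 626 + 135 = 761. Profit = 621 − 761 = -£140.
Shutting down would mean losing the fixed cost of £626, so operating at a loss of £140 is better by £486.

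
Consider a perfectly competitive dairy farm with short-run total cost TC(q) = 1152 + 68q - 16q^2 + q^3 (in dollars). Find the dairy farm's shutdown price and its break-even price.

Shutdown price = $4; break-even price = $116

Shutdown price = min AVC. AVC = 68 - 16q + q^2, with vertex at q = 8 and minimum $4.
ATC = 1152/q + 68 - 16q + q^2. Setting dATC/dq = −1152/q^2 − 16 + 2q = 0 gives q = 12 (since 2·12^3 − 16·12^2 = 1152).
min ATC = 1152/12 + 68 − 16·12 + 12^2 = $116. That is the break-even price.
Between these two prices the firm operates at a loss; above $116 it earns a profit.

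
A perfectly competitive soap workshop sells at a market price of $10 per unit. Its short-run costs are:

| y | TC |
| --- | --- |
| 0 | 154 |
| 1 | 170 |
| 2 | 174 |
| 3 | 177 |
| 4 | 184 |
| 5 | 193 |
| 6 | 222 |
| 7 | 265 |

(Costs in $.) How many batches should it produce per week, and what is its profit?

Profit at each row (π = 10y − TC): y=0: -154; y=1: -160; y=2: -154; y=3: -147; y=4: -144; y=5: -143; y=6: -162; y=7: -195.
Profit is maximized at y = 5. AVC there is 39/5 = $7.80 ≤ P, so producing beats shutting down (which would give -$154).

y = 5; profit = -$143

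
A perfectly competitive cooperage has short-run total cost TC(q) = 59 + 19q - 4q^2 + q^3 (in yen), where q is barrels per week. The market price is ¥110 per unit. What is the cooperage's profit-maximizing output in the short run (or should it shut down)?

Produce at q = 7

Variable cost is VC = 19q - 4q^2 + q^3, so AVC = VC/q = 19 - 4q + q^2 and MC = dTC/dq = 19 - 8q + 3q^2.
AVC is minimized where dAVC/dq = -4 + 2q = 0, at q = 2; min AVC = 19 - 4·2 + 2^2 = ¥15.
P = ¥110 exceeds min AVC = ¥15, so the firm stays open.
P = MC gives -91 - 8q + 3q^2 = 0, with roots -13/3 and 7. Take the larger (rising MC): q* = 7.
Check: AVC at q = 7 is ¥40 ≤ P, so revenue covers variable cost.
Profit = P·q − TC = 110·7 − 339 = ¥431.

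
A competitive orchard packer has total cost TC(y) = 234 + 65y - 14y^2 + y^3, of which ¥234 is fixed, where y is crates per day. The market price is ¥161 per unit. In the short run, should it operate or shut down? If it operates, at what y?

Strip out fixed cost: VC = 65y - 14y^2 + y^3. Then AVC = 65 - 14y + y^2 and MC = 65 - 28y + 3y^2.
AVC is minimized where dAVC/dy = -14 + 2y = 0, at y = 7; min AVC = 65 - 14·7 + 7^2 = ¥16.
P = ¥161 exceeds min AVC = ¥16, so the firm stays open.
P = MC gives -96 - 28y + 3y^2 = 0, with roots -8/3 and 12. Take the larger (rising MC): y* = 12.
Check: AVC at y = 12 is ¥41 ≤ P, so revenue covers variable cost.
Profit = P·y − TC = 161·12 − 726 = ¥1206.

Produce at y = 12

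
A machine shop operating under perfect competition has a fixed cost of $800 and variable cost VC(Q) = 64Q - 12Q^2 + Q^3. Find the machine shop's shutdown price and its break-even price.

Shutdown price = min AVC. AVC = 64 - 12Q + Q^2, with vertex at Q = 6 and minimum $28.
ATC = 800/Q + 64 - 12Q + Q^2. Setting dATC/dQ = −800/Q^2 − 12 + 2Q = 0 gives Q = 10 (since 2·10^3 − 12·10^2 = 800).
min ATC = 800/10 + 64 − 12·10 + 10^2 = $124. That is the break-even price.
For $28 ≤ P < $124 the firm produces at a loss; below $28 it shuts down.

Shutdown price = $28; break-even price = $124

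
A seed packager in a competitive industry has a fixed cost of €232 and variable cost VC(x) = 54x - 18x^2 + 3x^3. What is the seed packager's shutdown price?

€27 per unit

The shutdown price is the minimum of AVC. VC = 54x - 18x^2 + 3x^3, so AVC = 54 - 18x + 3x^2.
dAVC/dx = -18 + 6x = 0 gives x = 3. min AVC = 54 - 18·3 + 3·3^2 = 27.
So the shutdown price is €27.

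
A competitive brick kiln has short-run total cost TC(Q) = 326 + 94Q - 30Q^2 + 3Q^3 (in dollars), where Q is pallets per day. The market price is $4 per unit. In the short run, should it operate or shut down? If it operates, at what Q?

Shut down

Strip out fixed cost: VC = 94Q - 30Q^2 + 3Q^3. Then AVC = 94 - 30Q + 3Q^2 and MC = 94 - 60Q + 9Q^2.
The AVC parabola has its vertex at Q = 30/6 = 5, where AVC = 94 - 30·5 + 3·5^2 = $19.
Since P = $4 < min AVC = $19, price fails to cover variable cost at any output.
The firm minimizes its loss by shutting down and losing only its fixed cost of $326.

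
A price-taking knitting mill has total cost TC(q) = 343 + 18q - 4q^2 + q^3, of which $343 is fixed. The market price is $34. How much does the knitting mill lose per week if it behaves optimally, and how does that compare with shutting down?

Profit = -$279 at q = 4

AVC = 18 - 4q + q^2 has its minimum $14 at q = 2; price $34 clears that bar, so the firm operates.
With MC = 18 - 8q + 3q^2, P = MC on the upward-sloping part at q* = 4.
TR = 34·4 = 136. TC = 343 + 72 = 415. Profit = 136 − 415 = -$279.
That loss of $279 beats the $343 the firm would lose by shutting down; producing recovers $64 of fixed cost.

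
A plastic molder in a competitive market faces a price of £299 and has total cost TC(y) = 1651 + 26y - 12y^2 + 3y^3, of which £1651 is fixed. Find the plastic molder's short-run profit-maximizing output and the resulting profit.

Profit = -£181 at y = 7

AVC = 26 - 12y + 3y^2; min AVC = £14 at y = 2. Since P = £299 ≥ min AVC, the firm produces.
MC = 26 - 24y + 9y^2. Setting P = MC and taking the root on the rising branch gives y* = 7.
TR = 299·7 = 2093. TC = 1651 + 623 = 2274. Profit = 2093 − 2274 = -£181.
That loss of £181 beats the £1651 the firm would lose by shutting down; producing recovers £1470 of fixed cost.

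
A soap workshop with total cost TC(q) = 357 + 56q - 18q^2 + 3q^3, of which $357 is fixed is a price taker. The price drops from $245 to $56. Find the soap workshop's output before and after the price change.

AVC = 56 - 18q + 3q^2, minimized at q = 3 where min AVC = $29. MC = 56 - 36q + 9q^2.
With P = $245 above the shutdown price, P = MC gives q = 7.
At P = $56 ≥ min AVC, set P = MC: q = 4. The firm stays open but cuts output.

Output falls from 7 to 4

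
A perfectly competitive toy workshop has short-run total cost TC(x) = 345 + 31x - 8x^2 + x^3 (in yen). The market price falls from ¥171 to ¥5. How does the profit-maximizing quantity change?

Output falls from 10 to 0 (the firm shuts down)

MC = 31 - 16x + 3x^2; the shutdown threshold is min AVC = ¥15 (at x = 4).
At P = ¥171 ≥ min AVC, set P = MC on the rising branch: x = 10.
At P = ¥5 < min AVC = ¥15, price no longer covers variable cost at any output, so the firm shuts down: x = 0.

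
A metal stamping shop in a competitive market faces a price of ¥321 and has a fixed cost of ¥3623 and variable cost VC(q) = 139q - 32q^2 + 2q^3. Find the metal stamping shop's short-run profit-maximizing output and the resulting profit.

AVC = 139 - 32q + 2q^2; min AVC = ¥11 at q = 8. Since P = ¥321 ≥ min AVC, the firm produces.
With MC = 139 - 64q + 6q^2, P = MC on the upward-sloping part at q* = 13.
TR = 321·13 = 4173. TC = 3623 + 793 = 4416. Profit = 4173 − 4416 = -¥243.
By producing, the firm covers all variable cost plus ¥3380 of fixed cost; shutting down would lose the full ¥3623.

Profit = -¥243 at q = 13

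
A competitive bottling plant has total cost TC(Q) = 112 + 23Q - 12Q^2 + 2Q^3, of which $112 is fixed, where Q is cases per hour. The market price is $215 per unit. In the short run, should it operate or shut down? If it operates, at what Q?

Produce at Q = 8

Variable cost is VC = 23Q - 12Q^2 + 2Q^3, so AVC = VC/Q = 23 - 12Q + 2Q^2 and MC = dTC/dQ = 23 - 24Q + 6Q^2.
AVC hits its minimum where MC = AVC, at Q = 3, giving min AVC = 23 - 12·3 + 2·3^2 = $5.
Because $215 ≥ $5, revenue can cover variable cost; the firm operates.
Set P = MC: 215 = 23 - 24Q + 6Q^2 → -192 - 24Q + 6Q^2 = 0. The roots are Q = -4 and Q = 8; the profit-maximizing output is on the rising part of MC, so Q* = 8.
Check: AVC at Q = 8 is $55 ≤ P, so revenue covers variable cost.
Profit = P·Q − TC = 215·8 − 552 = $1168.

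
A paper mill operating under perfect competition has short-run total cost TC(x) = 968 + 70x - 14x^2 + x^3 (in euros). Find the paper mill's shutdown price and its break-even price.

Shutdown price = €21; break-even price = €125

AVC = 70 - 14x + x^2; minimized at x = 7, giving min AVC = €21. That is the shutdown price.
ATC = 968/x + 70 - 14x + x^2. Setting dATC/dx = −968/x^2 − 14 + 2x = 0 gives x = 11 (since 2·11^3 − 14·11^2 = 968).
min ATC = 968/11 + 70 − 14·11 + 11^2 = €125. That is the break-even price.
For €21 ≤ P < €125 the firm produces at a loss; below €21 it shuts down.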